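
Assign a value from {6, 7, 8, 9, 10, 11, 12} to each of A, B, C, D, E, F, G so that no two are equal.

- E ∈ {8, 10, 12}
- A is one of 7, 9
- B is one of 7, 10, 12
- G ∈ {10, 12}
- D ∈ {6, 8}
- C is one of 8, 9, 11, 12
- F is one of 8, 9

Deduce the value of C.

11

The 7 variables together cover exactly {6, 7, 8, 9, 10, 11, 12} — 7 values for 7 variables — and 6 appears only in D's list, so D = 6.
The 6 still-open variables together cover exactly {7, 8, 9, 10, 11, 12} — 6 values for 6 variables — and 11 appears only in C's list, so C = 11.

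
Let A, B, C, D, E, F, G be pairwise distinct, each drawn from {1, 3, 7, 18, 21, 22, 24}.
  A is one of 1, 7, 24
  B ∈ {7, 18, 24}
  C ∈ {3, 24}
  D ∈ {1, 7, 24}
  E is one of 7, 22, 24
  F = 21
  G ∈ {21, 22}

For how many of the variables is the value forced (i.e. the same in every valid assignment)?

4

F has just one choice, so F = 21. Remove 21 from G.
G must be 22 (only option left). So E can't be 22.
The 5 still-open variables draw from only 5 values {1, 3, 7, 18, 24}, so each is used; only C can be 3, hence C = 3.
Among the 4 still-open variables, 18 fits only B (and all 4 values in {1, 7, 18, 24} must be used), so B = 18.
Determined: B=18, C=3, F=21, G=22. The other variables each still have more than one consistent value. That makes 4.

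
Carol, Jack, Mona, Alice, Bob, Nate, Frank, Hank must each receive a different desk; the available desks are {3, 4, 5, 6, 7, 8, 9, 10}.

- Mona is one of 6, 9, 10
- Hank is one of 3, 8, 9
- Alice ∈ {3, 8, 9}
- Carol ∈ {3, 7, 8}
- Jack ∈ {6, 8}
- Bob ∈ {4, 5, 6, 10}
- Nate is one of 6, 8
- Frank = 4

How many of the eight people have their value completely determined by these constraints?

Frank has just one choice, so Frank = 4. So Bob can't be 4.
The 7 still-open variables together cover exactly {3, 5, 6, 7, 8, 9, 10} — 7 values for 7 variables — and 5 appears only in Bob's list, so Bob = 5.
The 6 still-open variables together cover exactly {3, 6, 7, 8, 9, 10} — 6 values for 6 variables — and 7 appears only in Carol's list, so Carol = 7.
The 5 still-open variables together cover exactly {3, 6, 8, 9, 10} — 5 values for 5 variables — and 10 appears only in Mona's list, so Mona = 10.
Jack and Nate share exactly the 2 values {6, 8}; by pigeonhole those values go to them, so strike 6, 8 from Alice, Hank.
Determined: Carol=7, Mona=10, Bob=5, Frank=4. The other people each still have more than one consistent value. That makes 4.

4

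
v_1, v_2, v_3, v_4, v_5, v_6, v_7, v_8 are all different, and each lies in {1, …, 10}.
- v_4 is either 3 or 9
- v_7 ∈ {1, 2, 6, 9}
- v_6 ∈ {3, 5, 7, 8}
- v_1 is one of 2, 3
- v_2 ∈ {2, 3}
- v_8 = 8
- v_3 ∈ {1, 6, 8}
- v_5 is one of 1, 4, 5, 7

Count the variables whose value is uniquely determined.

v_8's domain is down to {8}, so v_8 = 8. Remove 8 from v_3, v_6.
v_1 and v_2 share exactly the 2 values {2, 3}; by pigeonhole those values go to them, so strike 2, 3 from v_4, v_6, v_7.
v_4 has just one choice, so v_4 = 9. Eliminate 9 elsewhere: v_7.
v_3 and v_7 share exactly the 2 values {1, 6}; by pigeonhole those values go to them, so strike 1, 6 from v_5.
Determined: v_4=9, v_8=8. The other variables each still have more than one consistent value. That makes 2.

2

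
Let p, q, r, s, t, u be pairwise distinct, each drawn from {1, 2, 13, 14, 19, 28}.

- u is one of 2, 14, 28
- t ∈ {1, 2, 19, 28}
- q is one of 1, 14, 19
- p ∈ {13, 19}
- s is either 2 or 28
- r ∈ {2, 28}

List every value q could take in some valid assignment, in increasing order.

1, 19

The 6 variables together cover exactly {1, 2, 13, 14, 19, 28} — 6 values for 6 variables — and 13 appears only in p's list, so p = 13.
r and s share exactly the 2 values {2, 28}; by pigeonhole those values go to them, so strike 2, 28 from t, u.
u has just one choice, so u = 14. Remove 14 from q.
No further eliminations apply; q can still be any of 1, 19.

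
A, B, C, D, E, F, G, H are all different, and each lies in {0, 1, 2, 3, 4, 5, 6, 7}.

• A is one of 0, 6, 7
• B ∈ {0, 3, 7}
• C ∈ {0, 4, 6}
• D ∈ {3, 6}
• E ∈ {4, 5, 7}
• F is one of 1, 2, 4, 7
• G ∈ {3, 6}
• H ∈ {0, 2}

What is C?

The 8 variables draw from only 8 values {0, 1, 2, 3, 4, 5, 6, 7}, so each is used; only F can be 1, hence F = 1.
Among the 7 still-open variables, 2 fits only H (and all 7 values in {0, 2, 3, 4, 5, 6, 7} must be used), so H = 2.
The 6 still-open variables together cover exactly {0, 3, 4, 5, 6, 7} — 6 values for 6 variables — and 5 appears only in E's list, so E = 5.
The 5 still-open variables together cover exactly {0, 3, 4, 6, 7} — 5 values for 5 variables — and 4 appears only in C's list, so C = 4.

4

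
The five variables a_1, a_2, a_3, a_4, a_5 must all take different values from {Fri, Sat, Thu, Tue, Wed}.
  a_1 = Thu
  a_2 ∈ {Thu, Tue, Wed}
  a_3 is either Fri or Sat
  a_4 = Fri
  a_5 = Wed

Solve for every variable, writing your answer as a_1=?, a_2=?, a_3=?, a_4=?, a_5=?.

a_1=Thu, a_2=Tue, a_3=Sat, a_4=Fri, a_5=Wed

a_1 has just one choice, so a_1 = Thu. Strike Thu from a_2.
That leaves a_4 = Fri. Eliminate Fri elsewhere: a_3.
a_5 must be Wed (only option left). Eliminate Wed elsewhere: a_2.
a_2's domain is down to {Tue}, so a_2 = Tue.
a_3 has just one choice, so a_3 = Sat.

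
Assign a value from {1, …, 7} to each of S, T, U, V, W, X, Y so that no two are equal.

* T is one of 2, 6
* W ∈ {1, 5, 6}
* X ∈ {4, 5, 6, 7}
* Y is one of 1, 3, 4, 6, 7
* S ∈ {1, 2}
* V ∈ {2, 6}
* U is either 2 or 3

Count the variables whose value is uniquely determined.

The 2 variables T and V are confined to {2, 6}, which locks those values in; drop them from S, U, W, X, Y.
S has just one choice, so S = 1. Strike 1 from W, Y.
That leaves U = 3. So Y can't be 3.
W's domain is down to {5}, so W = 5. Remove 5 from X.
Determined: S=1, U=3, W=5. The other variables each still have more than one consistent value. That makes 3.

3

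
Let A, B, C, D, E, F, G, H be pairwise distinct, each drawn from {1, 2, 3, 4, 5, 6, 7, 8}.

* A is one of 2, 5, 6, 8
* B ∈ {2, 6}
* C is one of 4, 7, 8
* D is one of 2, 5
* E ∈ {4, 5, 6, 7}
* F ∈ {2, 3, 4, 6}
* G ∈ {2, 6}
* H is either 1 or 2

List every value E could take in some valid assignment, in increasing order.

4, 7

The 8 variables together cover exactly {1, 2, 3, 4, 5, 6, 7, 8} — 8 values for 8 variables — and 1 appears only in H's list, so H = 1.
The 7 still-open variables draw from only 7 values {2, 3, 4, 5, 6, 7, 8}, so each is used; only F can be 3, hence F = 3.
B and G share exactly the 2 values {2, 6}; by pigeonhole those values go to them, so strike 2, 6 from A, D, E.
That leaves D = 5. Strike 5 from A, E.
A must be 8 (only option left). Remove 8 from C.
No further eliminations apply; E can still be any of 4, 7.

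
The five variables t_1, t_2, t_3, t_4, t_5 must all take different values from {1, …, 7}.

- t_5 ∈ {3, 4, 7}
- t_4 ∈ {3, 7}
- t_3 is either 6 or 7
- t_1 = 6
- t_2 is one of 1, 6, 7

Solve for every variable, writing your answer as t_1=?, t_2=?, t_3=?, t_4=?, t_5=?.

t_1=6, t_2=1, t_3=7, t_4=3, t_5=4

t_1 has just one choice, so t_1 = 6. So t_2, t_3 can't be 6.
t_3's domain is down to {7}, so t_3 = 7. Strike 7 from t_2, t_4, t_5.
That leaves t_4 = 3. Eliminate 3 elsewhere: t_5.
That leaves t_5 = 4.
t_2's domain is down to {1}, so t_2 = 1.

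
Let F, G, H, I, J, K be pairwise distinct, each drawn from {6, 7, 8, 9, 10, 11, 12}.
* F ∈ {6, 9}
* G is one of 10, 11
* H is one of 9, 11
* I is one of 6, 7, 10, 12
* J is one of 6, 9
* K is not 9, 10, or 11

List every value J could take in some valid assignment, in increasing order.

6, 9

The 2 variables F and J are confined to {6, 9}, which locks those values in; drop them from H, I, K.
That leaves H = 11. Eliminate 11 elsewhere: G.
G must be 10 (only option left). Strike 10 from I.
No further eliminations apply; J can still be any of 6, 9.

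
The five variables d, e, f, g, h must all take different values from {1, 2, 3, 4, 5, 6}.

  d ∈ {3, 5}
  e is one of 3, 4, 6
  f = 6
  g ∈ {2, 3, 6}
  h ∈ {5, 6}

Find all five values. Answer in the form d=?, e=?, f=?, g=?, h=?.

f has just one choice, so f = 6. Strike 6 from e, g, h.
That leaves h = 5. Remove 5 from d.
d must be 3 (only option left). Strike 3 from e, g.
e must be 4 (only option left).
g has just one choice, so g = 2.

d=3, e=4, f=6, g=2, h=5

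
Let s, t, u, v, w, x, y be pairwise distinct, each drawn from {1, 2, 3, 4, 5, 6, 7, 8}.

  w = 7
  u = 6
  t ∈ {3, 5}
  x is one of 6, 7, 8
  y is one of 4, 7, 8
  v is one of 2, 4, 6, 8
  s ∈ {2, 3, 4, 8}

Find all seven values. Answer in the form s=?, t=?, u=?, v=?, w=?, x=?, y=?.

s=3, t=5, u=6, v=2, w=7, x=8, y=4

u has just one choice, so u = 6. Strike 6 from v, x.
w's domain is down to {7}, so w = 7. Remove 7 from x, y.
That leaves x = 8. Strike 8 from s, v, y.
y's domain is down to {4}, so y = 4. Strike 4 from s, v.
v must be 2 (only option left). Eliminate 2 elsewhere: s.
s's domain is down to {3}, so s = 3. Eliminate 3 elsewhere: t.
That leaves t = 5.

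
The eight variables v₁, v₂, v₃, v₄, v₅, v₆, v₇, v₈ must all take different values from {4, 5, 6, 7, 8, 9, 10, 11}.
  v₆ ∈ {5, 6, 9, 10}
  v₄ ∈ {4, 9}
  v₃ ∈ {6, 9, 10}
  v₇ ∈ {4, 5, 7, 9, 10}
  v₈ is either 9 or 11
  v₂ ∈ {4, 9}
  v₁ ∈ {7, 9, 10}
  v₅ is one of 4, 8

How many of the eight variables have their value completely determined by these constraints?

Among the 8 variables, 8 fits only v₅ (and all 8 values in {4, 5, 6, 7, 8, 9, 10, 11} must be used), so v₅ = 8.
The 7 still-open variables draw from only 7 values {4, 5, 6, 7, 9, 10, 11}, so each is used; only v₈ can be 11, hence v₈ = 11.
v₂ and v₄ between them cover only {4, 9} — a naked pair. Remove those values from v₁, v₃, v₆, v₇.
Determined: v₅=8, v₈=11. The other variables each still have more than one consistent value. That makes 2.

2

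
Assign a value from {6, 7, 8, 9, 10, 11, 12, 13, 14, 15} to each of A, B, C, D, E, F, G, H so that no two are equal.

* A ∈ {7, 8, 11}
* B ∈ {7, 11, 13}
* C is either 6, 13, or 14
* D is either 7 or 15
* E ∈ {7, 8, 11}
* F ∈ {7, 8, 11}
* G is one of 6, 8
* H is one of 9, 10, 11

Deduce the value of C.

A, E, F share exactly the 3 values {7, 8, 11}; by pigeonhole those values go to them, so strike 7, 8, 11 from B, D, G, H.
B's domain is down to {13}, so B = 13. Eliminate 13 elsewhere: C.
D has just one choice, so D = 15.
G must be 6 (only option left). Remove 6 from C.
So C = 14.

14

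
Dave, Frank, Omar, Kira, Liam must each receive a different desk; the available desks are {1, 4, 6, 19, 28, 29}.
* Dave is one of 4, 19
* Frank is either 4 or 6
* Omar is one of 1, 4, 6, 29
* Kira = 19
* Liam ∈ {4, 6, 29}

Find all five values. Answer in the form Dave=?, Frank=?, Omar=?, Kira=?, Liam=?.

Kira has just one choice, so Kira = 19. So Dave can't be 19.
That leaves Dave = 4. So Frank, Omar, Liam can't be 4.
Frank's domain is down to {6}, so Frank = 6. Remove 6 from Omar, Liam.
Liam's domain is down to {29}, so Liam = 29. So Omar can't be 29.
Omar's domain is down to {1}, so Omar = 1.

Dave=4, Frank=6, Omar=1, Kira=19, Liam=29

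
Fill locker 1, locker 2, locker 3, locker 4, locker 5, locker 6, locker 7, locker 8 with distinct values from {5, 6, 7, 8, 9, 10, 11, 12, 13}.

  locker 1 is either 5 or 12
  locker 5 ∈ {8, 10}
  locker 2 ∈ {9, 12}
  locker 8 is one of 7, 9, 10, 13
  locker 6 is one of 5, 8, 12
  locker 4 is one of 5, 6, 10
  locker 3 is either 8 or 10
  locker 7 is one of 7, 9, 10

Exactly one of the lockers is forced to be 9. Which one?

The 8 variables together cover exactly {5, 6, 7, 8, 9, 10, 12, 13} — 8 values for 8 variables — and 6 appears only in locker 4's list, so locker 4 = 6.
The 7 still-open variables together cover exactly {5, 7, 8, 9, 10, 12, 13} — 7 values for 7 variables — and 13 appears only in locker 8's list, so locker 8 = 13.
Among the 6 still-open variables, 7 fits only locker 7 (and all 6 values in {5, 7, 8, 9, 10, 12} must be used), so locker 7 = 7.
The 5 still-open variables draw from only 5 values {5, 8, 9, 10, 12}, so each is used; only locker 2 can be 9, hence locker 2 = 9.

locker 2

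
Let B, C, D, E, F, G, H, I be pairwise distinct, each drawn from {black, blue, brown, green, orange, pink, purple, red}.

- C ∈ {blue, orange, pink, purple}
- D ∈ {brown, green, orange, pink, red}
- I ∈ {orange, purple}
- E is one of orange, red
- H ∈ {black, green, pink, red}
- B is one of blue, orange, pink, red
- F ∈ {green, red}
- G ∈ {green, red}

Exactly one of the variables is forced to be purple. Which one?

I

The 8 variables draw from only 8 values {black, blue, brown, green, orange, pink, purple, red}, so each is used; only H can be black, hence H = black.
The 7 still-open variables together cover exactly {blue, brown, green, orange, pink, purple, red} — 7 values for 7 variables — and brown appears only in D's list, so D = brown.
F and G between them cover only {green, red} — a naked pair. Remove those values from B, E.
E has just one choice, so E = orange. Strike orange from B, C, I.
So purple goes to I.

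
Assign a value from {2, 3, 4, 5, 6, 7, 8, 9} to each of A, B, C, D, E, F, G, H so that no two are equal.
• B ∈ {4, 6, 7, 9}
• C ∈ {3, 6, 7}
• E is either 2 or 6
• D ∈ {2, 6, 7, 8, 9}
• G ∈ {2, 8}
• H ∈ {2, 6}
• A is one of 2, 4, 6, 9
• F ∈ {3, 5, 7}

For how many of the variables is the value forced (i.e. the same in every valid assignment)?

3

Among the 8 variables, 5 fits only F (and all 8 values in {2, 3, 4, 5, 6, 7, 8, 9} must be used), so F = 5.
The 7 still-open variables together cover exactly {2, 3, 4, 6, 7, 8, 9} — 7 values for 7 variables — and 3 appears only in C's list, so C = 3.
E and H between them cover only {2, 6} — a naked pair. Remove those values from A, B, D, G.
G has just one choice, so G = 8. Eliminate 8 elsewhere: D.
Determined: C=3, F=5, G=8. The other variables each still have more than one consistent value. That makes 3.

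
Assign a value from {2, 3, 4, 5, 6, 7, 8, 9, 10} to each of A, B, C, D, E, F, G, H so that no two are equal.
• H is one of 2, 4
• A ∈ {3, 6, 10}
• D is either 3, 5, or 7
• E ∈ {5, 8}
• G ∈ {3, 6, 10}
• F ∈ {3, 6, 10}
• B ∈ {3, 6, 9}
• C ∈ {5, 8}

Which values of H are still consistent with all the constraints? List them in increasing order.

The 2 variables C and E are confined to {5, 8}, which locks those values in; drop them from D.
The 3 variables A, F, G are confined to {3, 6, 10}, which locks those values in; drop them from B, D.
That leaves B = 9.
That leaves D = 7.
No further eliminations apply; H can still be any of 2, 4.

2, 4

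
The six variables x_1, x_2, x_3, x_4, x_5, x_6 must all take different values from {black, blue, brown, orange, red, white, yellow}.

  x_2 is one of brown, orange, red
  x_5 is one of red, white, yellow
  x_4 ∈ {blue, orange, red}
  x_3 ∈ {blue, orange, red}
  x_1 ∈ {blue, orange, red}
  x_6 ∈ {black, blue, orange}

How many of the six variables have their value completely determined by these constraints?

x_1, x_3, x_4 share exactly the 3 values {blue, orange, red}; by pigeonhole those values go to them, so strike blue, orange, red from x_2, x_5, x_6.
That leaves x_2 = brown.
x_6 has just one choice, so x_6 = black.
Determined: x_2=brown, x_6=black. The other variables each still have more than one consistent value. That makes 2.

2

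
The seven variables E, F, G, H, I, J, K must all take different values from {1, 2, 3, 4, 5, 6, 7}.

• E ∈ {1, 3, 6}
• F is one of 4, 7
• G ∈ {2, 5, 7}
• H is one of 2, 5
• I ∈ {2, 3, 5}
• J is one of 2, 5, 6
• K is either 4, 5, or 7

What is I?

3

Among the 7 variables, 1 fits only E (and all 7 values in {1, 2, 3, 4, 5, 6, 7} must be used), so E = 1.
The 6 still-open variables draw from only 6 values {2, 3, 4, 5, 6, 7}, so each is used; only I can be 3, hence I = 3.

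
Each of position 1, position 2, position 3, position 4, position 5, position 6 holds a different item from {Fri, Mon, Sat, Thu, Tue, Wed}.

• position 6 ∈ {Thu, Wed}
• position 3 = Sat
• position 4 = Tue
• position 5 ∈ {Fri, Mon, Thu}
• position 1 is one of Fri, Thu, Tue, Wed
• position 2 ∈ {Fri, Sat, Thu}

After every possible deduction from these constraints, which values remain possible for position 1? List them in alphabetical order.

Fri, Thu, Wed

position 3 has just one choice, so position 3 = Sat. So position 2 can't be Sat.
position 4 must be Tue (only option left). So position 1 can't be Tue.
The 4 still-open variables draw from only 4 values {Fri, Mon, Thu, Wed}, so each is used; only position 5 can be Mon, hence position 5 = Mon.
No further eliminations apply; position 1 can still be any of Fri, Thu, Wed.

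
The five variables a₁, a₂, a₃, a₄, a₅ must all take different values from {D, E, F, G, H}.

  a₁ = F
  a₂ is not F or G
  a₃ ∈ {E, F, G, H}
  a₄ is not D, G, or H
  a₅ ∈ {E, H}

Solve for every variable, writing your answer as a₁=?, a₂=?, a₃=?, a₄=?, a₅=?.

a₁'s domain is down to {F}, so a₁ = F. So a₃, a₄ can't be F.
a₄ must be E (only option left). Strike E from a₂, a₃, a₅.
a₅ has just one choice, so a₅ = H. Strike H from a₂, a₃.
a₂'s domain is down to {D}, so a₂ = D.
a₃ must be G (only option left).

a₁=F, a₂=D, a₃=G, a₄=E, a₅=H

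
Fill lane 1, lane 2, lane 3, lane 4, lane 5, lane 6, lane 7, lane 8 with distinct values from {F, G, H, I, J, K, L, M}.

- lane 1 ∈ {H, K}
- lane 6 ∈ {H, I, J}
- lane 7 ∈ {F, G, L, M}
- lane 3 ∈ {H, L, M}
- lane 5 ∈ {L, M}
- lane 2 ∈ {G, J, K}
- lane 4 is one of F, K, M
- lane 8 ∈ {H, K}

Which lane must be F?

The 8 variables draw from only 8 values {F, G, H, I, J, K, L, M}, so each is used; only lane 6 can be I, hence lane 6 = I.
Among the 7 still-open variables, J fits only lane 2 (and all 7 values in {F, G, H, J, K, L, M} must be used), so lane 2 = J.
Among the 6 still-open variables, G fits only lane 7 (and all 6 values in {F, G, H, K, L, M} must be used), so lane 7 = G.
Among the 5 still-open variables, F fits only lane 4 (and all 5 values in {F, H, K, L, M} must be used), so lane 4 = F.

lane 4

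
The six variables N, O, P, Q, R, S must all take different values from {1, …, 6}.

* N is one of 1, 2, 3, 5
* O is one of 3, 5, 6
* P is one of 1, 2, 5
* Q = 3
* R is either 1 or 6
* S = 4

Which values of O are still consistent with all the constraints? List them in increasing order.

Q has just one choice, so Q = 3. Strike 3 from N, O.
That leaves S = 4.
No further eliminations apply; O can still be any of 5, 6.

5, 6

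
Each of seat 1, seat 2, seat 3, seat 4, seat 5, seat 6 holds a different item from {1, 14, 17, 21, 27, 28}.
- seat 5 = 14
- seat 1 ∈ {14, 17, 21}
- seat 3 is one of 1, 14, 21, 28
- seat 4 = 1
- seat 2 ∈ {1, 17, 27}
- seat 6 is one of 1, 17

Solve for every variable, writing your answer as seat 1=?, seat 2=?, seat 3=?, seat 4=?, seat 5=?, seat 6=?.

seat 1=21, seat 2=27, seat 3=28, seat 4=1, seat 5=14, seat 6=17

seat 4 has just one choice, so seat 4 = 1. Strike 1 from seat 2, seat 3, seat 6.
seat 5 must be 14 (only option left). So seat 1, seat 3 can't be 14.
seat 6 has just one choice, so seat 6 = 17. Remove 17 from seat 1, seat 2.
seat 1 must be 21 (only option left). So seat 3 can't be 21.
seat 2 must be 27 (only option left).
seat 3 must be 28 (only option left).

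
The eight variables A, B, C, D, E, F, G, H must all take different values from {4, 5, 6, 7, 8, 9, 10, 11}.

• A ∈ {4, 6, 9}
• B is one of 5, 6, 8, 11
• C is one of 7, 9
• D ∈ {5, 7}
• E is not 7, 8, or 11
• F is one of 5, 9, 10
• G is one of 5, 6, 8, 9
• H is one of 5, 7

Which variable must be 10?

The 8 variables draw from only 8 values {4, 5, 6, 7, 8, 9, 10, 11}, so each is used; only B can be 11, hence B = 11.
The 7 still-open variables together cover exactly {4, 5, 6, 7, 8, 9, 10} — 7 values for 7 variables — and 8 appears only in G's list, so G = 8.
The 2 variables D and H are confined to {5, 7}, which locks those values in; drop them from C, E, F.
C has just one choice, so C = 9. So A, E, F can't be 9.
So 10 goes to F.

F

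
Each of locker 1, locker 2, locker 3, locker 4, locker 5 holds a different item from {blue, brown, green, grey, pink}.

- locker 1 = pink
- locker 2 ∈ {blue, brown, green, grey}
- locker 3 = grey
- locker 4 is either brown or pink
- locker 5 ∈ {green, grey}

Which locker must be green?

locker 5

locker 1 has just one choice, so locker 1 = pink. Strike pink from locker 4.
locker 3's domain is down to {grey}, so locker 3 = grey. Strike grey from locker 2, locker 5.
So green goes to locker 5.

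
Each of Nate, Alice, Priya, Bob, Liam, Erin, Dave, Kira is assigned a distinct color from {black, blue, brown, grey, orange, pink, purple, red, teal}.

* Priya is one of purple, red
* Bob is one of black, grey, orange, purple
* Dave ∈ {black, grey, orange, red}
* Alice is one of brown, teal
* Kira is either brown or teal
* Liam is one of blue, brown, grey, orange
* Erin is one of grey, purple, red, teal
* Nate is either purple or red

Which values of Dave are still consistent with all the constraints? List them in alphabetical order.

black, orange

Among the 8 variables, blue fits only Liam (and all 8 values in {black, blue, brown, grey, orange, purple, red, teal} must be used), so Liam = blue.
Nate and Priya share exactly the 2 values {purple, red}; by pigeonhole those values go to them, so strike purple, red from Bob, Erin, Dave.
Alice and Kira share exactly the 2 values {brown, teal}; by pigeonhole those values go to them, so strike brown, teal from Erin.
That leaves Erin = grey. Strike grey from Bob, Dave.
No further eliminations apply; Dave can still be any of black, orange.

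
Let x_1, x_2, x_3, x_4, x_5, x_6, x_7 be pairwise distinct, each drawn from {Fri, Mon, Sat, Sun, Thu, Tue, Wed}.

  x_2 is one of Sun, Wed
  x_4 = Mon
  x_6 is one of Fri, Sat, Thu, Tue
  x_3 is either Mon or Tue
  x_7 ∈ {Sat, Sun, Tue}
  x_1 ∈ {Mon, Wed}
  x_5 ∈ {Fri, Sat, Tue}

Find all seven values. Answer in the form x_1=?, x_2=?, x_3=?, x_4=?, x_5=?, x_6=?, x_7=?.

x_4 has just one choice, so x_4 = Mon. Eliminate Mon elsewhere: x_1, x_3.
That leaves x_1 = Wed. Strike Wed from x_2.
That leaves x_2 = Sun. Strike Sun from x_7.
x_3's domain is down to {Tue}, so x_3 = Tue. Remove Tue from x_5, x_6, x_7.
x_7 has just one choice, so x_7 = Sat. Strike Sat from x_5, x_6.
That leaves x_5 = Fri. Remove Fri from x_6.
That leaves x_6 = Thu.

x_1=Wed, x_2=Sun, x_3=Tue, x_4=Mon, x_5=Fri, x_6=Thu, x_7=Sat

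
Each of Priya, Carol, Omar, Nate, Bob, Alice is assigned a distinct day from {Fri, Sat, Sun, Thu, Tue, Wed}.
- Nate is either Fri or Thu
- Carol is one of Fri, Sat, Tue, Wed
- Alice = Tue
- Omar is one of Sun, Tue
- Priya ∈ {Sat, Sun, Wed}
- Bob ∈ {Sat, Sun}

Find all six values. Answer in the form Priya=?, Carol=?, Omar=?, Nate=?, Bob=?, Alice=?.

Alice has just one choice, so Alice = Tue. So Carol, Omar can't be Tue.
Omar's domain is down to {Sun}, so Omar = Sun. Strike Sun from Priya, Bob.
Bob has just one choice, so Bob = Sat. So Priya, Carol can't be Sat.
Priya has just one choice, so Priya = Wed. Strike Wed from Carol.
Carol must be Fri (only option left). Remove Fri from Nate.
Nate must be Thu (only option left).

Priya=Wed, Carol=Fri, Omar=Sun, Nate=Thu, Bob=Sat, Alice=Tue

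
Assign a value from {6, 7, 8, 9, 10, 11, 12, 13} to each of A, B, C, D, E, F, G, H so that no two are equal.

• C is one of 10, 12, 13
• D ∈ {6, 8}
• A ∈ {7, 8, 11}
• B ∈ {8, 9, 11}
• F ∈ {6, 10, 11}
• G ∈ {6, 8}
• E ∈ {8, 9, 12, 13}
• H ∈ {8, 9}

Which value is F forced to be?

10

Among the 8 variables, 7 fits only A (and all 8 values in {6, 7, 8, 9, 10, 11, 12, 13} must be used), so A = 7.
D and G between them cover only {6, 8} — a naked pair. Remove those values from B, E, F, H.
That leaves H = 9. Remove 9 from B, E.
B has just one choice, so B = 11. So F can't be 11.
So F = 10.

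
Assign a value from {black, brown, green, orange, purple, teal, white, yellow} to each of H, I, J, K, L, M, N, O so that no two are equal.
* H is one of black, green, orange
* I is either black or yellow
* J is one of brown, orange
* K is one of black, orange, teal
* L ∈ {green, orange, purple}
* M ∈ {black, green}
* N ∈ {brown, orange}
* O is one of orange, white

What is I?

Among the 8 variables, purple fits only L (and all 8 values in {black, brown, green, orange, purple, teal, white, yellow} must be used), so L = purple.
Among the 7 still-open variables, teal fits only K (and all 7 values in {black, brown, green, orange, teal, white, yellow} must be used), so K = teal.
The 6 still-open variables draw from only 6 values {black, brown, green, orange, white, yellow}, so each is used; only O can be white, hence O = white.
The 5 still-open variables draw from only 5 values {black, brown, green, orange, yellow}, so each is used; only I can be yellow, hence I = yellow.

yellow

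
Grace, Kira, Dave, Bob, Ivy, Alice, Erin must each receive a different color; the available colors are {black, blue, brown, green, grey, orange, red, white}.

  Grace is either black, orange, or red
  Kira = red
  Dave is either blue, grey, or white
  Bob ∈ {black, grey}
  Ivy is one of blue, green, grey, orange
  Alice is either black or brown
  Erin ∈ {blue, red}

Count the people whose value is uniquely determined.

Kira must be red (only option left). Strike red from Grace, Erin.
That leaves Erin = blue. Remove blue from Dave, Ivy.
Determined: Kira=red, Erin=blue. The other people each still have more than one consistent value. That makes 2.

2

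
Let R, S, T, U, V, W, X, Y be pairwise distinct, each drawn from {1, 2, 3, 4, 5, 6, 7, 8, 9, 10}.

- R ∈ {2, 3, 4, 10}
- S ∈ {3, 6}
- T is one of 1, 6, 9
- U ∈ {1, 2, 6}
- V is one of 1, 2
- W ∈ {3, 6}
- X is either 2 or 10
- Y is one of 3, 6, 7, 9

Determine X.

The 8 variables together cover exactly {1, 2, 3, 4, 6, 7, 9, 10} — 8 values for 8 variables — and 4 appears only in R's list, so R = 4.
The 7 still-open variables draw from only 7 values {1, 2, 3, 6, 7, 9, 10}, so each is used; only Y can be 7, hence Y = 7.
Among the 6 still-open variables, 9 fits only T (and all 6 values in {1, 2, 3, 6, 9, 10} must be used), so T = 9.
Among the 5 still-open variables, 10 fits only X (and all 5 values in {1, 2, 3, 6, 10} must be used), so X = 10.

10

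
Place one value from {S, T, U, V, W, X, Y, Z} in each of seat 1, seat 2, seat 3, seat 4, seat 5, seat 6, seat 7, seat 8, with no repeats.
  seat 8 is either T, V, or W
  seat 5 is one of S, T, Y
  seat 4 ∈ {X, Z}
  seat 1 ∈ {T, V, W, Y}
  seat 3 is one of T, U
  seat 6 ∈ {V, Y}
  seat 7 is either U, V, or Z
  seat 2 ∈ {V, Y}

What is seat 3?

Among the 8 variables, S fits only seat 5 (and all 8 values in {S, T, U, V, W, X, Y, Z} must be used), so seat 5 = S.
The 7 still-open variables draw from only 7 values {T, U, V, W, X, Y, Z}, so each is used; only seat 4 can be X, hence seat 4 = X.
Among the 6 still-open variables, Z fits only seat 7 (and all 6 values in {T, U, V, W, Y, Z} must be used), so seat 7 = Z.
Among the 5 still-open variables, U fits only seat 3 (and all 5 values in {T, U, V, W, Y} must be used), so seat 3 = U.

U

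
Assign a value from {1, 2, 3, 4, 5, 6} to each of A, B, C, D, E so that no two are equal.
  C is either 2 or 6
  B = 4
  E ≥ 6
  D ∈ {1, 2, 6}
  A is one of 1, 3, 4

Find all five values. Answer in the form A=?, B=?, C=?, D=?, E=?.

B's domain is down to {4}, so B = 4. Eliminate 4 elsewhere: A.
E must be 6 (only option left). Eliminate 6 elsewhere: C, D.
C has just one choice, so C = 2. Remove 2 from D.
D's domain is down to {1}, so D = 1. Remove 1 from A.
That leaves A = 3.

A=3, B=4, C=2, D=1, E=6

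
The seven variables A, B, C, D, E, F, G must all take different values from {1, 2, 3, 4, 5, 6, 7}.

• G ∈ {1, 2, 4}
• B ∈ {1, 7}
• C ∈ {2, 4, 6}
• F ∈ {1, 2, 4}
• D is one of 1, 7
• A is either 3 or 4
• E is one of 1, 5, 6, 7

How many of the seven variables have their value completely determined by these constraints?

The 7 variables draw from only 7 values {1, 2, 3, 4, 5, 6, 7}, so each is used; only A can be 3, hence A = 3.
Among the 6 still-open variables, 5 fits only E (and all 6 values in {1, 2, 4, 5, 6, 7} must be used), so E = 5.
The 5 still-open variables together cover exactly {1, 2, 4, 6, 7} — 5 values for 5 variables — and 6 appears only in C's list, so C = 6.
B and D share exactly the 2 values {1, 7}; by pigeonhole those values go to them, so strike 1, 7 from F, G.
Determined: A=3, C=6, E=5. The other variables each still have more than one consistent value. That makes 3.

3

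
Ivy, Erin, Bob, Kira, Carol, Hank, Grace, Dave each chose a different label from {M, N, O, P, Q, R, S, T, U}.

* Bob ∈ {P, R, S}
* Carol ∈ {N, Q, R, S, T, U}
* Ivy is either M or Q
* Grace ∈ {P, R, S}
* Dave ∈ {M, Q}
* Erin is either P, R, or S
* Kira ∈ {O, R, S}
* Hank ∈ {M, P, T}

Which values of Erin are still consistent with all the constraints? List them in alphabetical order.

P, R, S

Ivy and Dave share exactly the 2 values {M, Q}; by pigeonhole those values go to them, so strike M, Q from Carol, Hank.
Erin, Bob, Grace between them cover only {P, R, S} — a naked triple. Remove those values from Kira, Carol, Hank.
Kira must be O (only option left).
Hank must be T (only option left). Eliminate T elsewhere: Carol.
No further eliminations apply; Erin can still be any of P, R, S.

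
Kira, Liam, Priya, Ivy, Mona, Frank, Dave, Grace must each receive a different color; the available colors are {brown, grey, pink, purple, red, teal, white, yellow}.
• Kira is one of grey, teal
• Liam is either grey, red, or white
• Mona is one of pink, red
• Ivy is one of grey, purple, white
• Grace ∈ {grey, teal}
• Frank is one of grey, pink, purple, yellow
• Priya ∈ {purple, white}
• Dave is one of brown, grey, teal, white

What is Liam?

red

The 8 variables draw from only 8 values {brown, grey, pink, purple, red, teal, white, yellow}, so each is used; only Dave can be brown, hence Dave = brown.
The 7 still-open variables draw from only 7 values {grey, pink, purple, red, teal, white, yellow}, so each is used; only Frank can be yellow, hence Frank = yellow.
Among the 6 still-open variables, pink fits only Mona (and all 6 values in {grey, pink, purple, red, teal, white} must be used), so Mona = pink.
The 5 still-open variables draw from only 5 values {grey, purple, red, teal, white}, so each is used; only Liam can be red, hence Liam = red.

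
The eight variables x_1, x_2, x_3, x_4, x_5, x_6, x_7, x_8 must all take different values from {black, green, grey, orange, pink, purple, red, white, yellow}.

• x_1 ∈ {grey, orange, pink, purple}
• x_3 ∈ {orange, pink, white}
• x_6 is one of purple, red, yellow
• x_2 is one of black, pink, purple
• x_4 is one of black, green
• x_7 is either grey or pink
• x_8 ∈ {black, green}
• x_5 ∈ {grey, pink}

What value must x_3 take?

white

x_4 and x_8 share exactly the 2 values {black, green}; by pigeonhole those values go to them, so strike black, green from x_2.
x_5 and x_7 between them cover only {grey, pink} — a naked pair. Remove those values from x_1, x_2, x_3.
x_2 has just one choice, so x_2 = purple. So x_1, x_6 can't be purple.
x_1's domain is down to {orange}, so x_1 = orange. So x_3 can't be orange.
So x_3 = white.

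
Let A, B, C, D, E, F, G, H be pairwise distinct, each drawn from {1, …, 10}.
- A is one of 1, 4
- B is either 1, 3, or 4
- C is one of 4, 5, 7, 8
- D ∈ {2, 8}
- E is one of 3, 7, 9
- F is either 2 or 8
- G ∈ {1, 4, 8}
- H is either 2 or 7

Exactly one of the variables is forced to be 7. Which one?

H

The 8 variables together cover exactly {1, 2, 3, 4, 5, 7, 8, 9} — 8 values for 8 variables — and 5 appears only in C's list, so C = 5.
The 7 still-open variables together cover exactly {1, 2, 3, 4, 7, 8, 9} — 7 values for 7 variables — and 9 appears only in E's list, so E = 9.
The 6 still-open variables together cover exactly {1, 2, 3, 4, 7, 8} — 6 values for 6 variables — and 3 appears only in B's list, so B = 3.
The 5 still-open variables draw from only 5 values {1, 2, 4, 7, 8}, so each is used; only H can be 7, hence H = 7.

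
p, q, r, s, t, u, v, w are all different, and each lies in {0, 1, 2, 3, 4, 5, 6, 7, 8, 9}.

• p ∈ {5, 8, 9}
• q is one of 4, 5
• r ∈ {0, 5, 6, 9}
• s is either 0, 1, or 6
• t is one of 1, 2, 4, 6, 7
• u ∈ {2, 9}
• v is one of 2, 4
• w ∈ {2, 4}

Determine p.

8

The 2 variables v and w are confined to {2, 4}, which locks those values in; drop them from q, t, u.
q must be 5 (only option left). Remove 5 from p, r.
u has just one choice, so u = 9. Eliminate 9 elsewhere: p, r.
So p = 8.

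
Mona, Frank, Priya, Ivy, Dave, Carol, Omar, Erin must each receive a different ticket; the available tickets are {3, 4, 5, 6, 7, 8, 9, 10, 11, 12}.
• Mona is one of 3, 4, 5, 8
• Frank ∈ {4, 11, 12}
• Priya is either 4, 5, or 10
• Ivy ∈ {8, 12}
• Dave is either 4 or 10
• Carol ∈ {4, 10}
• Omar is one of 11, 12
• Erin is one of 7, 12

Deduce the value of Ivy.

8

Among the 8 variables, 3 fits only Mona (and all 8 values in {3, 4, 5, 7, 8, 10, 11, 12} must be used), so Mona = 3.
The 7 still-open variables draw from only 7 values {4, 5, 7, 8, 10, 11, 12}, so each is used; only Priya can be 5, hence Priya = 5.
Among the 6 still-open variables, 7 fits only Erin (and all 6 values in {4, 7, 8, 10, 11, 12} must be used), so Erin = 7.
The 5 still-open variables together cover exactly {4, 8, 10, 11, 12} — 5 values for 5 variables — and 8 appears only in Ivy's list, so Ivy = 8.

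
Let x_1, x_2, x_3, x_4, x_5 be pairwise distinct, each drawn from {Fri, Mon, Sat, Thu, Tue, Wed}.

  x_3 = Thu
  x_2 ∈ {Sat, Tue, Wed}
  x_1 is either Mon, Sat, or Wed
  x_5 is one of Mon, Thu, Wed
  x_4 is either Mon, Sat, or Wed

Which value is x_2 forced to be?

Tue

x_3 must be Thu (only option left). Strike Thu from x_5.
The 4 still-open variables draw from only 4 values {Mon, Sat, Tue, Wed}, so each is used; only x_2 can be Tue, hence x_2 = Tue.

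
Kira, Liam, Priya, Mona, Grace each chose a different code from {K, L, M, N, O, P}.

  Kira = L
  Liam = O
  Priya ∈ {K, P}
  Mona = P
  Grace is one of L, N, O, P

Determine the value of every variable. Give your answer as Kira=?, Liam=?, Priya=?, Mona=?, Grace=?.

Kira=L, Liam=O, Priya=K, Mona=P, Grace=N

Kira has just one choice, so Kira = L. Remove L from Grace.
Liam must be O (only option left). Eliminate O elsewhere: Grace.
That leaves Mona = P. Eliminate P elsewhere: Priya, Grace.
Grace's domain is down to {N}, so Grace = N.
Priya has just one choice, so Priya = K.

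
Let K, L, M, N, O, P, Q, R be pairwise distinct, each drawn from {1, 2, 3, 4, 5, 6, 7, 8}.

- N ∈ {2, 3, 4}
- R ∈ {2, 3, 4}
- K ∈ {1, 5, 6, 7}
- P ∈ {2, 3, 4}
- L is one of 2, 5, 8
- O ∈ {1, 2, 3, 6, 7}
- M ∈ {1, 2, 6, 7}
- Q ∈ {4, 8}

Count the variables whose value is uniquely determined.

N, P, R share exactly the 3 values {2, 3, 4}; by pigeonhole those values go to them, so strike 2, 3, 4 from L, M, O, Q.
Q must be 8 (only option left). Strike 8 from L.
That leaves L = 5. Strike 5 from K.
Determined: L=5, Q=8. The other variables each still have more than one consistent value. That makes 2.

2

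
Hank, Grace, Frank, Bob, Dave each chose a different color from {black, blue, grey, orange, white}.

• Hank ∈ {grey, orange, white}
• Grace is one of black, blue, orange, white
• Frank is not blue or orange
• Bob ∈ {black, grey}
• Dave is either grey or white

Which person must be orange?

The 5 variables draw from only 5 values {black, blue, grey, orange, white}, so each is used; only Grace can be blue, hence Grace = blue.
The 4 still-open variables together cover exactly {black, grey, orange, white} — 4 values for 4 variables — and orange appears only in Hank's list, so Hank = orange.

Hank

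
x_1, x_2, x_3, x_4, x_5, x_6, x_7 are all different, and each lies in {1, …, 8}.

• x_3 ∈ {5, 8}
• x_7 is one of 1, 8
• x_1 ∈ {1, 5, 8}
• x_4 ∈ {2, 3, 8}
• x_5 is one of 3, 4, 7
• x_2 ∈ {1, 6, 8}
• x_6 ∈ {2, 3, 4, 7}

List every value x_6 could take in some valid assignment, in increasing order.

2, 3, 4, 7

x_1, x_3, x_7 share exactly the 3 values {1, 5, 8}; by pigeonhole those values go to them, so strike 1, 5, 8 from x_2, x_4.
x_2's domain is down to {6}, so x_2 = 6.
No further eliminations apply; x_6 can still be any of 2, 3, 4, 7.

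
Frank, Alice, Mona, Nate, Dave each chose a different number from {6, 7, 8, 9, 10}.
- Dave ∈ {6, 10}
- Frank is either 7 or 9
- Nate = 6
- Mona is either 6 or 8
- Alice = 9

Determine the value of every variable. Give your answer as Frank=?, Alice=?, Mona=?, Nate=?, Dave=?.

Alice must be 9 (only option left). Eliminate 9 elsewhere: Frank.
Nate's domain is down to {6}, so Nate = 6. So Mona, Dave can't be 6.
Dave has just one choice, so Dave = 10.
Frank's domain is down to {7}, so Frank = 7.
Mona has just one choice, so Mona = 8.

Frank=7, Alice=9, Mona=8, Nate=6, Dave=10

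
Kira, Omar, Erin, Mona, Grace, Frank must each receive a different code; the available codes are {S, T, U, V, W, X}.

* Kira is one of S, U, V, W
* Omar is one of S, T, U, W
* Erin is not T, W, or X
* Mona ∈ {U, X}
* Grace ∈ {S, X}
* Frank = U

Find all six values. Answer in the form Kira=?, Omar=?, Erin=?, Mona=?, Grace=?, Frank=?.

Frank has just one choice, so Frank = U. So Kira, Omar, Erin, Mona can't be U.
Mona has just one choice, so Mona = X. Remove X from Grace.
That leaves Grace = S. Eliminate S elsewhere: Kira, Omar, Erin.
Erin must be V (only option left). Eliminate V elsewhere: Kira.
Kira has just one choice, so Kira = W. Strike W from Omar.
Omar has just one choice, so Omar = T.

Kira=W, Omar=T, Erin=V, Mona=X, Grace=S, Frank=U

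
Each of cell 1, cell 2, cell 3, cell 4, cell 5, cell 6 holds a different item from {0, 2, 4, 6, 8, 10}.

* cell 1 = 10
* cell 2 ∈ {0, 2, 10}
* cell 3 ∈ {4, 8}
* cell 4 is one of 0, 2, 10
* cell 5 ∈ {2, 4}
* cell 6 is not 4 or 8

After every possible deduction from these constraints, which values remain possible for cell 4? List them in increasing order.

0, 2

cell 1 must be 10 (only option left). Remove 10 from cell 2, cell 4, cell 6.
Among the 5 still-open variables, 6 fits only cell 6 (and all 5 values in {0, 2, 4, 6, 8} must be used), so cell 6 = 6.
The 4 still-open variables together cover exactly {0, 2, 4, 8} — 4 values for 4 variables — and 8 appears only in cell 3's list, so cell 3 = 8.
The 3 still-open variables draw from only 3 values {0, 2, 4}, so each is used; only cell 5 can be 4, hence cell 5 = 4.
No further eliminations apply; cell 4 can still be any of 0, 2.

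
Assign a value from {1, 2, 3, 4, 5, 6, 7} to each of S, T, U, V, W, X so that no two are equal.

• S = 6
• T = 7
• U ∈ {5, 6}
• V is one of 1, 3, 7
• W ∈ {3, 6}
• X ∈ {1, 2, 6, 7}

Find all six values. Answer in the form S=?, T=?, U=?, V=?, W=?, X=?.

S's domain is down to {6}, so S = 6. Strike 6 from U, W, X.
T's domain is down to {7}, so T = 7. Strike 7 from V, X.
U's domain is down to {5}, so U = 5.
W's domain is down to {3}, so W = 3. Eliminate 3 elsewhere: V.
V must be 1 (only option left). Remove 1 from X.
That leaves X = 2.

S=6, T=7, U=5, V=1, W=3, X=2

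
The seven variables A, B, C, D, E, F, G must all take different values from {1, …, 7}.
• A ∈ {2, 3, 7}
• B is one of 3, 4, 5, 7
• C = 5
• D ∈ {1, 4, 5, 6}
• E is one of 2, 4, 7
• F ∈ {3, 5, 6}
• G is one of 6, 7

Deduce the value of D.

1

C must be 5 (only option left). So B, D, F can't be 5.
Among the 6 still-open variables, 1 fits only D (and all 6 values in {1, 2, 3, 4, 6, 7} must be used), so D = 1.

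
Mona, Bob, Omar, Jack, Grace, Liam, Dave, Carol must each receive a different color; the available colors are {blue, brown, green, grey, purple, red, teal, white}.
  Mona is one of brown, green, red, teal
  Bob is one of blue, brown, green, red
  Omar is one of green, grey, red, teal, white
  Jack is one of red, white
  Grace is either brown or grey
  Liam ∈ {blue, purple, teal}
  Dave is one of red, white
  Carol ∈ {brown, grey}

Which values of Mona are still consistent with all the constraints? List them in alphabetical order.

green, teal

The 8 variables draw from only 8 values {blue, brown, green, grey, purple, red, teal, white}, so each is used; only Liam can be purple, hence Liam = purple.
Among the 7 still-open variables, blue fits only Bob (and all 7 values in {blue, brown, green, grey, red, teal, white} must be used), so Bob = blue.
Jack and Dave share exactly the 2 values {red, white}; by pigeonhole those values go to them, so strike red, white from Mona, Omar.
Grace and Carol share exactly the 2 values {brown, grey}; by pigeonhole those values go to them, so strike brown, grey from Mona, Omar.
No further eliminations apply; Mona can still be any of green, teal.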